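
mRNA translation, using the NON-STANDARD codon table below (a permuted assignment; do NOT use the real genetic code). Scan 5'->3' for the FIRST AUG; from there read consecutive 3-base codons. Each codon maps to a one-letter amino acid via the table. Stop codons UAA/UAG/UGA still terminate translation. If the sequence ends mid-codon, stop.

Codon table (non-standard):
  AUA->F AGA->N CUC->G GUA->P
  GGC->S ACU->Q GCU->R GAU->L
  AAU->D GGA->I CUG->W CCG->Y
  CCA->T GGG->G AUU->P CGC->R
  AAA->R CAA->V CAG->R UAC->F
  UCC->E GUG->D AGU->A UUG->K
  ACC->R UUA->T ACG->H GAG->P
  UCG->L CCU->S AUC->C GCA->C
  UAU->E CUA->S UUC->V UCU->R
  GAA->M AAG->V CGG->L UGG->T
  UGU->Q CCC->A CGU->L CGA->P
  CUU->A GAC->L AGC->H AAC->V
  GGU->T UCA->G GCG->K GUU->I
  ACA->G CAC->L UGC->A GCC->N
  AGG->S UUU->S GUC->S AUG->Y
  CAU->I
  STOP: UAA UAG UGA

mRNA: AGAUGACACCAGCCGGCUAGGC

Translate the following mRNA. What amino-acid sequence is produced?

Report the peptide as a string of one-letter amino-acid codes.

Answer: YGTNS

Derivation:
start AUG at pos 2
pos 2: AUG -> Y; peptide=Y
pos 5: ACA -> G; peptide=YG
pos 8: CCA -> T; peptide=YGT
pos 11: GCC -> N; peptide=YGTN
pos 14: GGC -> S; peptide=YGTNS
pos 17: UAG -> STOP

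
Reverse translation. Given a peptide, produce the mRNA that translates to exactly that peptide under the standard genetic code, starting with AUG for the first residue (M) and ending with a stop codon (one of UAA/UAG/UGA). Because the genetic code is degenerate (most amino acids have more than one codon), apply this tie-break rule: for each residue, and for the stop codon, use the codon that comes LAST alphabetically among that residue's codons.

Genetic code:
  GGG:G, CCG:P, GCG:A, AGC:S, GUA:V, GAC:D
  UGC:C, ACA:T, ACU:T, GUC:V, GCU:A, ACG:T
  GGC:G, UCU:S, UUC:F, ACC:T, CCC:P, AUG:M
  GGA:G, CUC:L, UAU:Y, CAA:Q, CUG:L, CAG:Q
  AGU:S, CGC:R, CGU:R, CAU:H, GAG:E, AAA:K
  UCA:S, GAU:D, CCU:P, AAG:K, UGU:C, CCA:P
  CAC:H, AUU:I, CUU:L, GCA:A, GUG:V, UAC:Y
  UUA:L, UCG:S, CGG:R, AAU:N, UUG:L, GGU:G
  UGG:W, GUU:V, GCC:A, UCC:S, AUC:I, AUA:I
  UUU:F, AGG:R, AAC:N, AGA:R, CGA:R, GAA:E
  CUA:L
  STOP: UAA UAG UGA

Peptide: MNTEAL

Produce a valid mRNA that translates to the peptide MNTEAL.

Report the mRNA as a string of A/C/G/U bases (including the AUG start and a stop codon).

Answer: mRNA: AUGAAUACUGAGGCUUUGUGA

Derivation:
residue 1: M -> AUG (start codon)
residue 2: N codons sorted = AAC,AAU -> pick last = AAU
residue 3: T codons sorted = ACA,ACC,ACG,ACU -> pick last = ACU
residue 4: E codons sorted = GAA,GAG -> pick last = GAG
residue 5: A codons sorted = GCA,GCC,GCG,GCU -> pick last = GCU
residue 6: L codons sorted = CUA,CUC,CUG,CUU,UUA,UUG -> pick last = UUG
terminator: stop codons sorted = UAA,UAG,UGA -> pick last = UGA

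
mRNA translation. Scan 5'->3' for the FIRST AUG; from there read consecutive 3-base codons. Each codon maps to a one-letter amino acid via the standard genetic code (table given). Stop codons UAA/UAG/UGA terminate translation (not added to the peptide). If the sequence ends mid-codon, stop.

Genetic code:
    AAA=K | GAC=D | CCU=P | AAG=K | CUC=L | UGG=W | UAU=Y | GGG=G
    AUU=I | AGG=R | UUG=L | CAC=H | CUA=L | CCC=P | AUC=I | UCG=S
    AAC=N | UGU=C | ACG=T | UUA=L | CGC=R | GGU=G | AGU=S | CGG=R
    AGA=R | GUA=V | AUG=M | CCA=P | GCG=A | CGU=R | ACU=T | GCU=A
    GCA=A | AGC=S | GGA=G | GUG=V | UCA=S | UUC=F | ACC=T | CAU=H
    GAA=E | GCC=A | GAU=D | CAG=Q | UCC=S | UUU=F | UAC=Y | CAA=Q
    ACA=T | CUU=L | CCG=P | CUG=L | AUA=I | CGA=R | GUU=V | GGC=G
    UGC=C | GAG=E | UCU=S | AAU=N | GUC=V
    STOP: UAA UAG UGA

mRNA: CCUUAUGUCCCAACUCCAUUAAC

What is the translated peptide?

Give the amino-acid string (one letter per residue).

start AUG at pos 4
pos 4: AUG -> M; peptide=M
pos 7: UCC -> S; peptide=MS
pos 10: CAA -> Q; peptide=MSQ
pos 13: CUC -> L; peptide=MSQL
pos 16: CAU -> H; peptide=MSQLH
pos 19: UAA -> STOP

Answer: MSQLH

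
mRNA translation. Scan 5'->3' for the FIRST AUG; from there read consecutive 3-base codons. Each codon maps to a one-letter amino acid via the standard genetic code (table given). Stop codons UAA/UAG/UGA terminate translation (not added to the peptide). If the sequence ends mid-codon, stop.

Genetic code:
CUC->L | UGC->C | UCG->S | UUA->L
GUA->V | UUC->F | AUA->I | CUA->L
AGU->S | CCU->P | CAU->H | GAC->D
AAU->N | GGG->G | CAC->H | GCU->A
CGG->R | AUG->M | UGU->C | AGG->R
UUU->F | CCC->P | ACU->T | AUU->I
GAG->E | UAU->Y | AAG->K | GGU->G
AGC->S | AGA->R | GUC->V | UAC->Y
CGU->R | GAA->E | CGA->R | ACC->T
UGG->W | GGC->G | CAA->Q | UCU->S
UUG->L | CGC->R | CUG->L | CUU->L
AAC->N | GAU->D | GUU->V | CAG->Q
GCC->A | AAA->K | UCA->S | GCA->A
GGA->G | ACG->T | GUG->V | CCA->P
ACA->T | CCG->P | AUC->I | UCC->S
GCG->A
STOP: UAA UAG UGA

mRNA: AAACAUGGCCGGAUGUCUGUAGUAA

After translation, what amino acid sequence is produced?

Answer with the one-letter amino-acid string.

Answer: MAGCL

Derivation:
start AUG at pos 4
pos 4: AUG -> M; peptide=M
pos 7: GCC -> A; peptide=MA
pos 10: GGA -> G; peptide=MAG
pos 13: UGU -> C; peptide=MAGC
pos 16: CUG -> L; peptide=MAGCL
pos 19: UAG -> STOP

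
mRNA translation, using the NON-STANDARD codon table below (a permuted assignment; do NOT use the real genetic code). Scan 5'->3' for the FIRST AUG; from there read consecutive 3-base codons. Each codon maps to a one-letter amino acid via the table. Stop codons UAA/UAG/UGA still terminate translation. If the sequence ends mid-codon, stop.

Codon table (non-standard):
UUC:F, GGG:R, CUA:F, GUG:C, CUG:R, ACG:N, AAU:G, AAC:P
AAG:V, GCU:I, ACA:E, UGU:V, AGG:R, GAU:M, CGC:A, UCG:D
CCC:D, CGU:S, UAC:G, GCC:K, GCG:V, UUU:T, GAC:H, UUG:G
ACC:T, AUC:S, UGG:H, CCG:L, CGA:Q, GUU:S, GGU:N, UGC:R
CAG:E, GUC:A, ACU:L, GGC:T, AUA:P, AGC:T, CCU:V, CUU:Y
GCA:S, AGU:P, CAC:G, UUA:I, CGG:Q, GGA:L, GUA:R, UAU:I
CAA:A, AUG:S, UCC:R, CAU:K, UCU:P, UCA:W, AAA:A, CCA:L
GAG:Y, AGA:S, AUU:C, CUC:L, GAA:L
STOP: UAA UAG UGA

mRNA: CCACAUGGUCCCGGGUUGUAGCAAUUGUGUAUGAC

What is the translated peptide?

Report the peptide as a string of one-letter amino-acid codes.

Answer: SALNVTGVR

Derivation:
start AUG at pos 4
pos 4: AUG -> S; peptide=S
pos 7: GUC -> A; peptide=SA
pos 10: CCG -> L; peptide=SAL
pos 13: GGU -> N; peptide=SALN
pos 16: UGU -> V; peptide=SALNV
pos 19: AGC -> T; peptide=SALNVT
pos 22: AAU -> G; peptide=SALNVTG
pos 25: UGU -> V; peptide=SALNVTGV
pos 28: GUA -> R; peptide=SALNVTGVR
pos 31: UGA -> STOP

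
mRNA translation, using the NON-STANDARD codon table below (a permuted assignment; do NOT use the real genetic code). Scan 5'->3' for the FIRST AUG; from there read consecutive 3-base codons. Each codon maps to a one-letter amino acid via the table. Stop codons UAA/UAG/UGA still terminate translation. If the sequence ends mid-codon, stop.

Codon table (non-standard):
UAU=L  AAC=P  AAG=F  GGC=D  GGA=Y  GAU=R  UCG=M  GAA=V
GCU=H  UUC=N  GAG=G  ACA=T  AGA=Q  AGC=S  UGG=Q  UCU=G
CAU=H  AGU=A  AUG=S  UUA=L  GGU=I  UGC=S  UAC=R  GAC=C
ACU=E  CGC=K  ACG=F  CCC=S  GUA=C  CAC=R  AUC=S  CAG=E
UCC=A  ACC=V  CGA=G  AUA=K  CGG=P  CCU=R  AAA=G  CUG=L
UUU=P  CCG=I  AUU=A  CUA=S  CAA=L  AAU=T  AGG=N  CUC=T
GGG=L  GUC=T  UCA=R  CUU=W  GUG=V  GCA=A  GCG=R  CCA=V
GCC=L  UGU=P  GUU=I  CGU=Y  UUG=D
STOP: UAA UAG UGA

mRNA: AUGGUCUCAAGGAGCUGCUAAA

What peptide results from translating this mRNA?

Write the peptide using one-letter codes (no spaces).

Answer: STRNSS

Derivation:
start AUG at pos 0
pos 0: AUG -> S; peptide=S
pos 3: GUC -> T; peptide=ST
pos 6: UCA -> R; peptide=STR
pos 9: AGG -> N; peptide=STRN
pos 12: AGC -> S; peptide=STRNS
pos 15: UGC -> S; peptide=STRNSS
pos 18: UAA -> STOP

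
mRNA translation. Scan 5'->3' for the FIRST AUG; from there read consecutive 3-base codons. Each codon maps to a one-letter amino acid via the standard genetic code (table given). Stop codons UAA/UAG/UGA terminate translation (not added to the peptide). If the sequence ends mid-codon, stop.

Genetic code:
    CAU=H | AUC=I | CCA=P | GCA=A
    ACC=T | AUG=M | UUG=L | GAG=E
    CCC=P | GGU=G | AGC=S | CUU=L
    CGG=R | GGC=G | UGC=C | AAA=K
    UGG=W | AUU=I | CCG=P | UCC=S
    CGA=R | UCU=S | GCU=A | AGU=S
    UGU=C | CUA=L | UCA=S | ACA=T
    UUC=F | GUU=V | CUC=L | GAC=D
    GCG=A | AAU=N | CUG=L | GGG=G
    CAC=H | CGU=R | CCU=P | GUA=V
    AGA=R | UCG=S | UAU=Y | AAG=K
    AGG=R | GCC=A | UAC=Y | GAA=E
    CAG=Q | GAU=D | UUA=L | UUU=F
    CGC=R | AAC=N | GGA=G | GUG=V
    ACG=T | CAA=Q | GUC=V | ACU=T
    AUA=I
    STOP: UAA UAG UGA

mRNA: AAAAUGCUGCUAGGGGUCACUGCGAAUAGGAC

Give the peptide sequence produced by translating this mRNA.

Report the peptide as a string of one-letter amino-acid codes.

Answer: MLLGVTANR

Derivation:
start AUG at pos 3
pos 3: AUG -> M; peptide=M
pos 6: CUG -> L; peptide=ML
pos 9: CUA -> L; peptide=MLL
pos 12: GGG -> G; peptide=MLLG
pos 15: GUC -> V; peptide=MLLGV
pos 18: ACU -> T; peptide=MLLGVT
pos 21: GCG -> A; peptide=MLLGVTA
pos 24: AAU -> N; peptide=MLLGVTAN
pos 27: AGG -> R; peptide=MLLGVTANR
pos 30: only 2 nt remain (<3), stop (end of mRNA)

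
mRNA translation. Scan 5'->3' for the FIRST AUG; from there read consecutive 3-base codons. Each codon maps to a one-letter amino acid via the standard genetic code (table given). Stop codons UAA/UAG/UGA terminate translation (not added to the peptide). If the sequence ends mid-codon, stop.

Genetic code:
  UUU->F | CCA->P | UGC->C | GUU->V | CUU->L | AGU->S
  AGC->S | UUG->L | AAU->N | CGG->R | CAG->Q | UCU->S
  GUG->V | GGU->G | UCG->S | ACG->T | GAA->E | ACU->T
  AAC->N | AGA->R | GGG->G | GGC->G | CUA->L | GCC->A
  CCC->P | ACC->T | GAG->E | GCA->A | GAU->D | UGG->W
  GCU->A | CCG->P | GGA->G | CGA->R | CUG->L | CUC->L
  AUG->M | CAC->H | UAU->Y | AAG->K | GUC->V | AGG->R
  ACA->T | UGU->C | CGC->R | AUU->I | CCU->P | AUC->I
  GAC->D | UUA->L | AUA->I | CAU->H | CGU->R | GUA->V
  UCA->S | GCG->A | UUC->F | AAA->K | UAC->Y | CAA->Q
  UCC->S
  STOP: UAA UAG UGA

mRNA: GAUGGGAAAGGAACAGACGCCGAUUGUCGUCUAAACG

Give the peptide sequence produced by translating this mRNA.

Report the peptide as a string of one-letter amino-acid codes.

start AUG at pos 1
pos 1: AUG -> M; peptide=M
pos 4: GGA -> G; peptide=MG
pos 7: AAG -> K; peptide=MGK
pos 10: GAA -> E; peptide=MGKE
pos 13: CAG -> Q; peptide=MGKEQ
pos 16: ACG -> T; peptide=MGKEQT
pos 19: CCG -> P; peptide=MGKEQTP
pos 22: AUU -> I; peptide=MGKEQTPI
pos 25: GUC -> V; peptide=MGKEQTPIV
pos 28: GUC -> V; peptide=MGKEQTPIVV
pos 31: UAA -> STOP

Answer: MGKEQTPIVV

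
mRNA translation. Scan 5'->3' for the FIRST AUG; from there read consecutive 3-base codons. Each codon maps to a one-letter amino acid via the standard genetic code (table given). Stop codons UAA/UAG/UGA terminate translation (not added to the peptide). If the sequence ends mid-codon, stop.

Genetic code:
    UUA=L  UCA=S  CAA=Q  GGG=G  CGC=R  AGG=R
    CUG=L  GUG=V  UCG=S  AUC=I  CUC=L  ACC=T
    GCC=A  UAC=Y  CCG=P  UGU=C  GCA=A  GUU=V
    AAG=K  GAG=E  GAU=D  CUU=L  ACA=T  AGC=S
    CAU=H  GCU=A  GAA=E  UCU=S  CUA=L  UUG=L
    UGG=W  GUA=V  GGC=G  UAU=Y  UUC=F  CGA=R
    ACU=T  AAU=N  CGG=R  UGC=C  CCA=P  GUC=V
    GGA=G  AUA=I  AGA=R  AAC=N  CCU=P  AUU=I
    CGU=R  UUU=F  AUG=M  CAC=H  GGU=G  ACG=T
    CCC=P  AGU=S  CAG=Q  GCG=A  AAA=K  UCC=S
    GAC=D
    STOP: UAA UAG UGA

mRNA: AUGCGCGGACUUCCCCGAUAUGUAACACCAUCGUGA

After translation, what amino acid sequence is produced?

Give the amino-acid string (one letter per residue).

start AUG at pos 0
pos 0: AUG -> M; peptide=M
pos 3: CGC -> R; peptide=MR
pos 6: GGA -> G; peptide=MRG
pos 9: CUU -> L; peptide=MRGL
pos 12: CCC -> P; peptide=MRGLP
pos 15: CGA -> R; peptide=MRGLPR
pos 18: UAU -> Y; peptide=MRGLPRY
pos 21: GUA -> V; peptide=MRGLPRYV
pos 24: ACA -> T; peptide=MRGLPRYVT
pos 27: CCA -> P; peptide=MRGLPRYVTP
pos 30: UCG -> S; peptide=MRGLPRYVTPS
pos 33: UGA -> STOP

Answer: MRGLPRYVTPS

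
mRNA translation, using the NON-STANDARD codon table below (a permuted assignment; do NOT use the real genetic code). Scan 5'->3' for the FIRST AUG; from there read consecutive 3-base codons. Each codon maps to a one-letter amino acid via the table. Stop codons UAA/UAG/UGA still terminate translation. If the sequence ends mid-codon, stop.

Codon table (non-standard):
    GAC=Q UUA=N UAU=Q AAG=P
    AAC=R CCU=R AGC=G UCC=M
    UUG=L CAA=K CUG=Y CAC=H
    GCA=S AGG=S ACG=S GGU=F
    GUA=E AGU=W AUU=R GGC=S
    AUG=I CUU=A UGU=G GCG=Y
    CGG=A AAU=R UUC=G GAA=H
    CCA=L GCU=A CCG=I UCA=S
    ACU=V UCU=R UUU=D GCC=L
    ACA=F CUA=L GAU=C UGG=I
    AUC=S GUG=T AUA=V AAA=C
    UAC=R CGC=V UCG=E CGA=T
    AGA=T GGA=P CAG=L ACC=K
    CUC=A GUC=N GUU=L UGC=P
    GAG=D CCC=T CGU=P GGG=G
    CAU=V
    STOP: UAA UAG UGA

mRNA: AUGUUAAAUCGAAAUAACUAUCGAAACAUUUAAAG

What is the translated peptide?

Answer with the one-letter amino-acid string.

start AUG at pos 0
pos 0: AUG -> I; peptide=I
pos 3: UUA -> N; peptide=IN
pos 6: AAU -> R; peptide=INR
pos 9: CGA -> T; peptide=INRT
pos 12: AAU -> R; peptide=INRTR
pos 15: AAC -> R; peptide=INRTRR
pos 18: UAU -> Q; peptide=INRTRRQ
pos 21: CGA -> T; peptide=INRTRRQT
pos 24: AAC -> R; peptide=INRTRRQTR
pos 27: AUU -> R; peptide=INRTRRQTRR
pos 30: UAA -> STOP

Answer: INRTRRQTRR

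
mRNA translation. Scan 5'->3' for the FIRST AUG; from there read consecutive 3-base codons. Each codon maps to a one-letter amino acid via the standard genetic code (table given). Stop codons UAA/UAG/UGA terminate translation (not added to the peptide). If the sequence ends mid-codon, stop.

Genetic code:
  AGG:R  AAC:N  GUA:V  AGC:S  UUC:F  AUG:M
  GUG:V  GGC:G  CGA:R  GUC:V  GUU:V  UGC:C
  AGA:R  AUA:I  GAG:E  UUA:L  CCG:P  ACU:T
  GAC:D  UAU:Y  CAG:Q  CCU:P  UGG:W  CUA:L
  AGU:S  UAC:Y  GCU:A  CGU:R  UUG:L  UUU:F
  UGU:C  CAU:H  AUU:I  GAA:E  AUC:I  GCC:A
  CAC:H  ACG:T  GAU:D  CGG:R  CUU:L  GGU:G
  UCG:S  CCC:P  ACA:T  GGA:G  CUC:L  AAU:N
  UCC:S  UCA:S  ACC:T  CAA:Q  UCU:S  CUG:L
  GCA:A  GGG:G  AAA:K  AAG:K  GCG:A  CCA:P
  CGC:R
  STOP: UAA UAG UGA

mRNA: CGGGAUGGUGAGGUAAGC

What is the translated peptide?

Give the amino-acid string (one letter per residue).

Answer: MVR

Derivation:
start AUG at pos 4
pos 4: AUG -> M; peptide=M
pos 7: GUG -> V; peptide=MV
pos 10: AGG -> R; peptide=MVR
pos 13: UAA -> STOP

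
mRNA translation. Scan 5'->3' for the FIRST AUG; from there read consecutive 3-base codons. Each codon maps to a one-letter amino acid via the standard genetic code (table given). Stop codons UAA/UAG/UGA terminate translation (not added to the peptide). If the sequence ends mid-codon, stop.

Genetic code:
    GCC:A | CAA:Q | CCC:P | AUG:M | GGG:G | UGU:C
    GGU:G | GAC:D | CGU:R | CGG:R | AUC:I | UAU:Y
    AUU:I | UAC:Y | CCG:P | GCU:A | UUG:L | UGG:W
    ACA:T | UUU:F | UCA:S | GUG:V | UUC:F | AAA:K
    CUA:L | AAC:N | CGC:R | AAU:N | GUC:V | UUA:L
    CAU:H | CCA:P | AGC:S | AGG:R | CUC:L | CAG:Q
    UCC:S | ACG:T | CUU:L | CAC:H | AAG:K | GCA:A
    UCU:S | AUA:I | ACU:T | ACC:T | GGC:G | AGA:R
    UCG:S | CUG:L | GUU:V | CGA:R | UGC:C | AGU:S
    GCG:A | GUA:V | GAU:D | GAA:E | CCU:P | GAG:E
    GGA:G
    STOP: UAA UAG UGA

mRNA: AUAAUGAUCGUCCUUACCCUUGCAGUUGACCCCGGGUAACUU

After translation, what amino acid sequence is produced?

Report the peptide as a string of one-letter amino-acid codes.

Answer: MIVLTLAVDPG

Derivation:
start AUG at pos 3
pos 3: AUG -> M; peptide=M
pos 6: AUC -> I; peptide=MI
pos 9: GUC -> V; peptide=MIV
pos 12: CUU -> L; peptide=MIVL
pos 15: ACC -> T; peptide=MIVLT
pos 18: CUU -> L; peptide=MIVLTL
pos 21: GCA -> A; peptide=MIVLTLA
pos 24: GUU -> V; peptide=MIVLTLAV
pos 27: GAC -> D; peptide=MIVLTLAVD
pos 30: CCC -> P; peptide=MIVLTLAVDP
pos 33: GGG -> G; peptide=MIVLTLAVDPG
pos 36: UAA -> STOP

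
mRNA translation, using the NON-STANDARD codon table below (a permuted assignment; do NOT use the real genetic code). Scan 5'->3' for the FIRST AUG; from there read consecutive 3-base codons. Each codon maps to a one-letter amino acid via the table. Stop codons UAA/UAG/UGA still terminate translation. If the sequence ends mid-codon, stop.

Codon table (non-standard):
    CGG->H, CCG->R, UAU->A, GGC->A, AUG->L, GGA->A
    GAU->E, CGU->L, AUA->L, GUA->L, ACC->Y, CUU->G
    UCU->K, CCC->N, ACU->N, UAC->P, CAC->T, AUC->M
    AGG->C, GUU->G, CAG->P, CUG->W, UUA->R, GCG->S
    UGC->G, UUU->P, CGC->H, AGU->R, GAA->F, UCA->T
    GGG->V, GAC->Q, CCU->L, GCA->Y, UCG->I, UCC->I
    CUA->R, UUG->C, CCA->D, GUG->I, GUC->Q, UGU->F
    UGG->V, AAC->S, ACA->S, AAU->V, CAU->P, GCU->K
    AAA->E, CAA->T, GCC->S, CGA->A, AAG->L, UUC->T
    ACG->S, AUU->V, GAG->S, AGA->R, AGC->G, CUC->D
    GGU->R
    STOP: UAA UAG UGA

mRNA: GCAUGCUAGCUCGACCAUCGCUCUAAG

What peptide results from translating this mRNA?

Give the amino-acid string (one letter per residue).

start AUG at pos 2
pos 2: AUG -> L; peptide=L
pos 5: CUA -> R; peptide=LR
pos 8: GCU -> K; peptide=LRK
pos 11: CGA -> A; peptide=LRKA
pos 14: CCA -> D; peptide=LRKAD
pos 17: UCG -> I; peptide=LRKADI
pos 20: CUC -> D; peptide=LRKADID
pos 23: UAA -> STOP

Answer: LRKADID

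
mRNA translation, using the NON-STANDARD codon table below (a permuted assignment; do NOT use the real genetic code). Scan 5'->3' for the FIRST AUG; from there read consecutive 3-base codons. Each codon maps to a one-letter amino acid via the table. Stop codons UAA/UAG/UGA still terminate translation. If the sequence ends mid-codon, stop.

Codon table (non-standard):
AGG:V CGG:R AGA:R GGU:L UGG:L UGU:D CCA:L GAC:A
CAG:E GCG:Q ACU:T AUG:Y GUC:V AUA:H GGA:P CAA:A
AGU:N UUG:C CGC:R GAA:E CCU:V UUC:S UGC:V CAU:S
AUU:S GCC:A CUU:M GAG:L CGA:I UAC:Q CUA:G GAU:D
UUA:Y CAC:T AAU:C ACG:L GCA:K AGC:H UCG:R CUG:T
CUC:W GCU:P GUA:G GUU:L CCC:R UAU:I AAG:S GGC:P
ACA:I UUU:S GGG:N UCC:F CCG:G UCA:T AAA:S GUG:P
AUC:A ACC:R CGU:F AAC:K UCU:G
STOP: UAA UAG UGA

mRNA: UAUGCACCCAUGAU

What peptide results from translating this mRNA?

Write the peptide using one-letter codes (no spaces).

start AUG at pos 1
pos 1: AUG -> Y; peptide=Y
pos 4: CAC -> T; peptide=YT
pos 7: CCA -> L; peptide=YTL
pos 10: UGA -> STOP

Answer: YTL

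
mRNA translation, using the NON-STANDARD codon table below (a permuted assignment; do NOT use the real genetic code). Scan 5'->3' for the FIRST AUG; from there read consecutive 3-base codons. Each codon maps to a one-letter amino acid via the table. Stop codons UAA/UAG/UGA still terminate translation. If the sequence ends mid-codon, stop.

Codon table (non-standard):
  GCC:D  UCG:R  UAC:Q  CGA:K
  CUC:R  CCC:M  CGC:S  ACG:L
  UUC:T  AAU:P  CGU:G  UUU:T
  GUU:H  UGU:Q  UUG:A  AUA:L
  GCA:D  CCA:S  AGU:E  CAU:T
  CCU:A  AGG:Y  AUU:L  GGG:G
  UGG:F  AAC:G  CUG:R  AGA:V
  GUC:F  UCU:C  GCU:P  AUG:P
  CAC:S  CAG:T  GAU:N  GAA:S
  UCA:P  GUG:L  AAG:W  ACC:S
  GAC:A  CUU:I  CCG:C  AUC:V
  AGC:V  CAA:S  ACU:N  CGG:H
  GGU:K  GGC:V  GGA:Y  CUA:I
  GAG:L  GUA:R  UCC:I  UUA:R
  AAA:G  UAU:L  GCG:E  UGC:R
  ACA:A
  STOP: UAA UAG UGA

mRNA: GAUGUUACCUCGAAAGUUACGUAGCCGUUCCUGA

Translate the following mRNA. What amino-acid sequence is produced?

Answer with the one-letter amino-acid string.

start AUG at pos 1
pos 1: AUG -> P; peptide=P
pos 4: UUA -> R; peptide=PR
pos 7: CCU -> A; peptide=PRA
pos 10: CGA -> K; peptide=PRAK
pos 13: AAG -> W; peptide=PRAKW
pos 16: UUA -> R; peptide=PRAKWR
pos 19: CGU -> G; peptide=PRAKWRG
pos 22: AGC -> V; peptide=PRAKWRGV
pos 25: CGU -> G; peptide=PRAKWRGVG
pos 28: UCC -> I; peptide=PRAKWRGVGI
pos 31: UGA -> STOP

Answer: PRAKWRGVGI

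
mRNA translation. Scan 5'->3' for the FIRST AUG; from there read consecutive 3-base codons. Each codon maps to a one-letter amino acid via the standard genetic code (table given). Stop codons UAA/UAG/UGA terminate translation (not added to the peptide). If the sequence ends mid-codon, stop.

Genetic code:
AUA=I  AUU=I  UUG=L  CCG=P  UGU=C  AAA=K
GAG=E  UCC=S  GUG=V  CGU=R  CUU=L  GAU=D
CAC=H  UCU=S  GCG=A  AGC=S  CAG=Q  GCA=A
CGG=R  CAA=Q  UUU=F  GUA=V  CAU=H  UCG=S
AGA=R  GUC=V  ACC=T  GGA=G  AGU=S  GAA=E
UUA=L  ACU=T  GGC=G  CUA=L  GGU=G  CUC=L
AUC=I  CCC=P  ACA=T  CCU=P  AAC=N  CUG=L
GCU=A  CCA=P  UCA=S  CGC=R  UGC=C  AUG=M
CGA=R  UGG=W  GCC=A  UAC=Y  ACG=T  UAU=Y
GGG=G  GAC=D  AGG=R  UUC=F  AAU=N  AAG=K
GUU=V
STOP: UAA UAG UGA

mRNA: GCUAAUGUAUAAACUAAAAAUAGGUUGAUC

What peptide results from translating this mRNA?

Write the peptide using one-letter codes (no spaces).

Answer: MYKLKIG

Derivation:
start AUG at pos 4
pos 4: AUG -> M; peptide=M
pos 7: UAU -> Y; peptide=MY
pos 10: AAA -> K; peptide=MYK
pos 13: CUA -> L; peptide=MYKL
pos 16: AAA -> K; peptide=MYKLK
pos 19: AUA -> I; peptide=MYKLKI
pos 22: GGU -> G; peptide=MYKLKIG
pos 25: UGA -> STOP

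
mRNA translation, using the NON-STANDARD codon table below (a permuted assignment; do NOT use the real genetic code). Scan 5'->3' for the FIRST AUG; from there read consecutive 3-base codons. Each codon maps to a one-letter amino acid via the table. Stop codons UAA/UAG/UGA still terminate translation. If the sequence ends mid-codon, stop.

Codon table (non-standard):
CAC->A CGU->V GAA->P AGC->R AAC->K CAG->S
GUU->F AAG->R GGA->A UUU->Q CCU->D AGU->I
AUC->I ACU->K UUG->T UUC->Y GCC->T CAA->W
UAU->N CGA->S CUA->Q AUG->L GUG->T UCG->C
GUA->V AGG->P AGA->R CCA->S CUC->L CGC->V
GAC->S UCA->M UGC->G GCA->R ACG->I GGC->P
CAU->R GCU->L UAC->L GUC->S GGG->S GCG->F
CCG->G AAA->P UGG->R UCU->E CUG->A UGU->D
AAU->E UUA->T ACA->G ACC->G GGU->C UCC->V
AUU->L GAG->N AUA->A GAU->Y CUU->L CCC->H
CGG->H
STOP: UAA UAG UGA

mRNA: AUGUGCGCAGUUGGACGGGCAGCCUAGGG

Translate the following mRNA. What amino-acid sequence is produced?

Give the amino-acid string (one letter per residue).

Answer: LGRFAHRT

Derivation:
start AUG at pos 0
pos 0: AUG -> L; peptide=L
pos 3: UGC -> G; peptide=LG
pos 6: GCA -> R; peptide=LGR
pos 9: GUU -> F; peptide=LGRF
pos 12: GGA -> A; peptide=LGRFA
pos 15: CGG -> H; peptide=LGRFAH
pos 18: GCA -> R; peptide=LGRFAHR
pos 21: GCC -> T; peptide=LGRFAHRT
pos 24: UAG -> STOP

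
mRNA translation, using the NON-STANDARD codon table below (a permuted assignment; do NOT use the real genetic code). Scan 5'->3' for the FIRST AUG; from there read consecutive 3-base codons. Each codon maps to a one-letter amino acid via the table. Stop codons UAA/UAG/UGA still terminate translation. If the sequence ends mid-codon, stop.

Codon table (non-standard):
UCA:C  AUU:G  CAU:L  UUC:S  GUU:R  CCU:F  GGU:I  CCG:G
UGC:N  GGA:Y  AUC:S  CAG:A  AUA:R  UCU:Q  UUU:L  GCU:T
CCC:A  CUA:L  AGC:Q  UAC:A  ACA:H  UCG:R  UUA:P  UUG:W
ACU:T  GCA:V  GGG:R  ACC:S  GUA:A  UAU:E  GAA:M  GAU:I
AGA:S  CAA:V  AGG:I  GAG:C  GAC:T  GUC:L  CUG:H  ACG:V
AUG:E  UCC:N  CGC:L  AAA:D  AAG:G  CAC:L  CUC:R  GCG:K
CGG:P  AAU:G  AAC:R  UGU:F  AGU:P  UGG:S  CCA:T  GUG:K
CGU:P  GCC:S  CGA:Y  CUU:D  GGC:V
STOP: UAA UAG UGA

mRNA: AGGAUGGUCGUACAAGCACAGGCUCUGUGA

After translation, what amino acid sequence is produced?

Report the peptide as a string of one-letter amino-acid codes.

start AUG at pos 3
pos 3: AUG -> E; peptide=E
pos 6: GUC -> L; peptide=EL
pos 9: GUA -> A; peptide=ELA
pos 12: CAA -> V; peptide=ELAV
pos 15: GCA -> V; peptide=ELAVV
pos 18: CAG -> A; peptide=ELAVVA
pos 21: GCU -> T; peptide=ELAVVAT
pos 24: CUG -> H; peptide=ELAVVATH
pos 27: UGA -> STOP

Answer: ELAVVATH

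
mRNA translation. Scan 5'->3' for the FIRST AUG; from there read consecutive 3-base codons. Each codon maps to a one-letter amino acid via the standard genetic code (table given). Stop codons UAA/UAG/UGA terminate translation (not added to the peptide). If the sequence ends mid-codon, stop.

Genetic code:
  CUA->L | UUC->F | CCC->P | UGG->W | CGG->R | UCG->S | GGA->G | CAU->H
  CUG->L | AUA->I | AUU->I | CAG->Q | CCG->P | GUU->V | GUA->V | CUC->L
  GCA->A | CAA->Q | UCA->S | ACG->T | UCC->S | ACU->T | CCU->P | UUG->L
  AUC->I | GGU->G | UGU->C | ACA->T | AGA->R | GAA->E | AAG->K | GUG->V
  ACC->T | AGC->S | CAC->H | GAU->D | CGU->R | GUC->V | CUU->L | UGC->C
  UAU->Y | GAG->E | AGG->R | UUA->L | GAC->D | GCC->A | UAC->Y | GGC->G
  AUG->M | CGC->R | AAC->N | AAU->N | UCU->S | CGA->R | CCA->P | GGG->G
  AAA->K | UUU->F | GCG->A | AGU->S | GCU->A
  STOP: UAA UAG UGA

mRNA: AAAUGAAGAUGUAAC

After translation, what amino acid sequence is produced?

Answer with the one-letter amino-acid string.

start AUG at pos 2
pos 2: AUG -> M; peptide=M
pos 5: AAG -> K; peptide=MK
pos 8: AUG -> M; peptide=MKM
pos 11: UAA -> STOP

Answer: MKM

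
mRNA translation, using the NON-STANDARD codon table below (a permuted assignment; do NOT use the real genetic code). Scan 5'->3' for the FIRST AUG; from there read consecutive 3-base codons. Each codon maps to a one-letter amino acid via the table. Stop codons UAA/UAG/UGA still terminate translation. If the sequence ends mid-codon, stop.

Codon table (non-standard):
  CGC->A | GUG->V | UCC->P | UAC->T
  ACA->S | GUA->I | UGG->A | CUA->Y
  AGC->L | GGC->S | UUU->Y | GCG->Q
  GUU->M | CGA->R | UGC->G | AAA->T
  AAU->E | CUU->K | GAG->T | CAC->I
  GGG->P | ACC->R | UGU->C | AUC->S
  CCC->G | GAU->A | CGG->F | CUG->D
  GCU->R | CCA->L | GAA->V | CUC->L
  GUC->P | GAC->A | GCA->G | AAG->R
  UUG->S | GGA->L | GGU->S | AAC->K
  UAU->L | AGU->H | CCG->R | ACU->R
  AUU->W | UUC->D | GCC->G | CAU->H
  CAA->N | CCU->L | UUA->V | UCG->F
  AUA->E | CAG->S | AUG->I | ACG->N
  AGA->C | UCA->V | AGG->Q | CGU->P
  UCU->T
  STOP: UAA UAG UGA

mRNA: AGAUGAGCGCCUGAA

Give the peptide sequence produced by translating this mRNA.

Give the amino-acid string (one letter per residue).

Answer: ILG

Derivation:
start AUG at pos 2
pos 2: AUG -> I; peptide=I
pos 5: AGC -> L; peptide=IL
pos 8: GCC -> G; peptide=ILG
pos 11: UGA -> STOP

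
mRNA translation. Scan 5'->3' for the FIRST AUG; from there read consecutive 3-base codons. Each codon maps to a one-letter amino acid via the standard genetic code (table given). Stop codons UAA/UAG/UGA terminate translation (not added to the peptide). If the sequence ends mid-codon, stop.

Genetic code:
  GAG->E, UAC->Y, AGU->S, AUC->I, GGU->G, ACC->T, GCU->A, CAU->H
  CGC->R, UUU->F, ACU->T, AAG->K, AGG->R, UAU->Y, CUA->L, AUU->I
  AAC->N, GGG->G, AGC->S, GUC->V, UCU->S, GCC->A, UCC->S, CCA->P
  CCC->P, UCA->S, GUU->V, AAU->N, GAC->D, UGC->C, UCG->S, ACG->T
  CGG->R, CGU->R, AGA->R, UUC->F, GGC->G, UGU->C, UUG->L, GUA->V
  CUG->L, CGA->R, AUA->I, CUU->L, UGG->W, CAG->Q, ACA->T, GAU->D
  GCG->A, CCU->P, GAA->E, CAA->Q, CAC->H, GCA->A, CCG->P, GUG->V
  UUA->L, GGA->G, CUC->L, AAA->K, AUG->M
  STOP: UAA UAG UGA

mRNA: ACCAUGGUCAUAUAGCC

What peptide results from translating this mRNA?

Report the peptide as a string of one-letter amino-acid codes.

start AUG at pos 3
pos 3: AUG -> M; peptide=M
pos 6: GUC -> V; peptide=MV
pos 9: AUA -> I; peptide=MVI
pos 12: UAG -> STOP

Answer: MVI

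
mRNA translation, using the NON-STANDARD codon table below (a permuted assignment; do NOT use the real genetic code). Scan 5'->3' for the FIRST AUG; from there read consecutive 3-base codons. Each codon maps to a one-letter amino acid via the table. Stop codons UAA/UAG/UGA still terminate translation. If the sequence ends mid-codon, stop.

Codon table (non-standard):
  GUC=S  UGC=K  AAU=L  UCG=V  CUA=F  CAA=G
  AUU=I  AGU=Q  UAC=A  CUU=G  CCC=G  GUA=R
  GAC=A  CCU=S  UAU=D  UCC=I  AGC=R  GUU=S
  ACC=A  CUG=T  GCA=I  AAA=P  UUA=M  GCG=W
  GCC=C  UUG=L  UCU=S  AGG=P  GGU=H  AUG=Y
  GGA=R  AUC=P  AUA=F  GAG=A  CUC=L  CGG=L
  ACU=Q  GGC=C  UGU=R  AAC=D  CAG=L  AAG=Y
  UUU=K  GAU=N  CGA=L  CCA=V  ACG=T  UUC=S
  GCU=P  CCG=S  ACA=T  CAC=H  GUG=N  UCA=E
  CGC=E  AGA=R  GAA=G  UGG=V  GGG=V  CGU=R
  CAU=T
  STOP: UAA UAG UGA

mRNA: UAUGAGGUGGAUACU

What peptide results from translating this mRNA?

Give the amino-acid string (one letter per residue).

Answer: YPVF

Derivation:
start AUG at pos 1
pos 1: AUG -> Y; peptide=Y
pos 4: AGG -> P; peptide=YP
pos 7: UGG -> V; peptide=YPV
pos 10: AUA -> F; peptide=YPVF
pos 13: only 2 nt remain (<3), stop (end of mRNA)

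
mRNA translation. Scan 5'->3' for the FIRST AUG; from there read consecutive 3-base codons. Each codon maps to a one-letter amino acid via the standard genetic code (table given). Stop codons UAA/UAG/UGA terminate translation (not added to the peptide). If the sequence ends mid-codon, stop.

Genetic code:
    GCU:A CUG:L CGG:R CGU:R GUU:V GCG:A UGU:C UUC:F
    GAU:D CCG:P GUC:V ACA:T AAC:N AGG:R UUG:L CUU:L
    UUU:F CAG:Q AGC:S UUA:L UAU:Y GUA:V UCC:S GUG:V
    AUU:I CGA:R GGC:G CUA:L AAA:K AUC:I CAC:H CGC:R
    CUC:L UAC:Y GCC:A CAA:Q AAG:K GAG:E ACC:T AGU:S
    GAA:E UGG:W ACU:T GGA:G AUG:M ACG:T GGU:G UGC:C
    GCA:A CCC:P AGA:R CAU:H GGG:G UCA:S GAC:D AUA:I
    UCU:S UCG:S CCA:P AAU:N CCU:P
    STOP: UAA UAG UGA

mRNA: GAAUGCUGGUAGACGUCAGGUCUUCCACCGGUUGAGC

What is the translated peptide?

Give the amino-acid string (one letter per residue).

start AUG at pos 2
pos 2: AUG -> M; peptide=M
pos 5: CUG -> L; peptide=ML
pos 8: GUA -> V; peptide=MLV
pos 11: GAC -> D; peptide=MLVD
pos 14: GUC -> V; peptide=MLVDV
pos 17: AGG -> R; peptide=MLVDVR
pos 20: UCU -> S; peptide=MLVDVRS
pos 23: UCC -> S; peptide=MLVDVRSS
pos 26: ACC -> T; peptide=MLVDVRSST
pos 29: GGU -> G; peptide=MLVDVRSSTG
pos 32: UGA -> STOP

Answer: MLVDVRSSTG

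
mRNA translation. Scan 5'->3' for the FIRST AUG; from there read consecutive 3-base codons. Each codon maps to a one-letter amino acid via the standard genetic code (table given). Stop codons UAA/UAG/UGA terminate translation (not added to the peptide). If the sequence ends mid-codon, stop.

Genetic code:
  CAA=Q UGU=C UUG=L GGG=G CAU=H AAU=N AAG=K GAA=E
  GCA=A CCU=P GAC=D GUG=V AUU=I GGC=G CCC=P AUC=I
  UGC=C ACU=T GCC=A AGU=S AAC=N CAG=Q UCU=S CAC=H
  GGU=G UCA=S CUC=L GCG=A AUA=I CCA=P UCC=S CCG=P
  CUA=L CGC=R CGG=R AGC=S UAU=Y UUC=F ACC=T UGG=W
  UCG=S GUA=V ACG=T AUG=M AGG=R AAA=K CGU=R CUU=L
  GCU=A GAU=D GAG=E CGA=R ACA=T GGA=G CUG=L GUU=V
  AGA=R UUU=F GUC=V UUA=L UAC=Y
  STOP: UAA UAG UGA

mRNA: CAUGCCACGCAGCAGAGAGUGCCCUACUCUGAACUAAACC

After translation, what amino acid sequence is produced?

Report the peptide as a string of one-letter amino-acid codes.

start AUG at pos 1
pos 1: AUG -> M; peptide=M
pos 4: CCA -> P; peptide=MP
pos 7: CGC -> R; peptide=MPR
pos 10: AGC -> S; peptide=MPRS
pos 13: AGA -> R; peptide=MPRSR
pos 16: GAG -> E; peptide=MPRSRE
pos 19: UGC -> C; peptide=MPRSREC
pos 22: CCU -> P; peptide=MPRSRECP
pos 25: ACU -> T; peptide=MPRSRECPT
pos 28: CUG -> L; peptide=MPRSRECPTL
pos 31: AAC -> N; peptide=MPRSRECPTLN
pos 34: UAA -> STOP

Answer: MPRSRECPTLN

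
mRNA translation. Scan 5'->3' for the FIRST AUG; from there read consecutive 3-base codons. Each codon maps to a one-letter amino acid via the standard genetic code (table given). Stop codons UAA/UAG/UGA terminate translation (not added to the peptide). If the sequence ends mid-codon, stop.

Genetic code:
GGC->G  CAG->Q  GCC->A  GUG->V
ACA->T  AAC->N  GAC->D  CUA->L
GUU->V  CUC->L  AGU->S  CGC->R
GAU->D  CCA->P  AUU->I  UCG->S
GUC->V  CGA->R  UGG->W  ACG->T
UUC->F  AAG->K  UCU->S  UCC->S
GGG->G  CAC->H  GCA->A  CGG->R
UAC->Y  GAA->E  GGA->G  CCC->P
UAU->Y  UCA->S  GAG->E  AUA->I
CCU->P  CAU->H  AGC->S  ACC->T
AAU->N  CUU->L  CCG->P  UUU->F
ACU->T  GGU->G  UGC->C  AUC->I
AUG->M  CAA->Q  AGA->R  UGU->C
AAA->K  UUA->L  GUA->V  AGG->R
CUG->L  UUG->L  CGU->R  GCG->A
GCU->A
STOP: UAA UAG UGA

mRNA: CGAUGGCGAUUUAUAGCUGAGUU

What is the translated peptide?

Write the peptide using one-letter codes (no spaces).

Answer: MAIYS

Derivation:
start AUG at pos 2
pos 2: AUG -> M; peptide=M
pos 5: GCG -> A; peptide=MA
pos 8: AUU -> I; peptide=MAI
pos 11: UAU -> Y; peptide=MAIY
pos 14: AGC -> S; peptide=MAIYS
pos 17: UGA -> STOP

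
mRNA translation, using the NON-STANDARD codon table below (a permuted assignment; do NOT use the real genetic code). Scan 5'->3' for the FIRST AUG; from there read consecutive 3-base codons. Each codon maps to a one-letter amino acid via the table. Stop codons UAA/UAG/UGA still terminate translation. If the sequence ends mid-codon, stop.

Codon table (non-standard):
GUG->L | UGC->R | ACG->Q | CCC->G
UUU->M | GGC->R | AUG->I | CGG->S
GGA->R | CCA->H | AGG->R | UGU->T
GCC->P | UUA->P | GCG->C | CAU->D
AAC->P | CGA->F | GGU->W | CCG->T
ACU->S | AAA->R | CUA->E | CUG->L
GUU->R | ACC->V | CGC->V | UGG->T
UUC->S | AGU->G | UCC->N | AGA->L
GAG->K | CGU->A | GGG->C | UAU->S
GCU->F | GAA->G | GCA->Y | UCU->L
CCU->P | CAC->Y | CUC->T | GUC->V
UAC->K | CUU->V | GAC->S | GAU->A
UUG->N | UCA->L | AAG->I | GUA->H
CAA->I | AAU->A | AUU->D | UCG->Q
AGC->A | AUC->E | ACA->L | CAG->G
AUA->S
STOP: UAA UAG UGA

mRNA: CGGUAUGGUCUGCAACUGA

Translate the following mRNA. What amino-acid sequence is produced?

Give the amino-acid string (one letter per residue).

Answer: IVRP

Derivation:
start AUG at pos 4
pos 4: AUG -> I; peptide=I
pos 7: GUC -> V; peptide=IV
pos 10: UGC -> R; peptide=IVR
pos 13: AAC -> P; peptide=IVRP
pos 16: UGA -> STOP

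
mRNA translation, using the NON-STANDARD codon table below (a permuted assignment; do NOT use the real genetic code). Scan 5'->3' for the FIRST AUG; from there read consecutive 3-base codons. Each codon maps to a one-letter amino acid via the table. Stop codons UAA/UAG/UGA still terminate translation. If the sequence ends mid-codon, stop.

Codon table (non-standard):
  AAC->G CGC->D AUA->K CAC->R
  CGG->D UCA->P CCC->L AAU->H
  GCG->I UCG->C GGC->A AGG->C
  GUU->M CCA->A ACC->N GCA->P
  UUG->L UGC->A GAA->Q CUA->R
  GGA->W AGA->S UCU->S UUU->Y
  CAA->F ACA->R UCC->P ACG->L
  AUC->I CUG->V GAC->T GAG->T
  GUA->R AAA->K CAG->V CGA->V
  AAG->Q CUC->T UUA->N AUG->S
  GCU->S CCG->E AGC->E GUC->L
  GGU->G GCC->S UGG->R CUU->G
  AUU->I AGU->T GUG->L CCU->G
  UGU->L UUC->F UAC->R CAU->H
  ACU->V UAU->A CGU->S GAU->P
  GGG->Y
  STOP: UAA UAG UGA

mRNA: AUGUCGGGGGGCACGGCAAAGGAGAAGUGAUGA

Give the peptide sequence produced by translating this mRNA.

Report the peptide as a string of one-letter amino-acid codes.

start AUG at pos 0
pos 0: AUG -> S; peptide=S
pos 3: UCG -> C; peptide=SC
pos 6: GGG -> Y; peptide=SCY
pos 9: GGC -> A; peptide=SCYA
pos 12: ACG -> L; peptide=SCYAL
pos 15: GCA -> P; peptide=SCYALP
pos 18: AAG -> Q; peptide=SCYALPQ
pos 21: GAG -> T; peptide=SCYALPQT
pos 24: AAG -> Q; peptide=SCYALPQTQ
pos 27: UGA -> STOP

Answer: SCYALPQTQ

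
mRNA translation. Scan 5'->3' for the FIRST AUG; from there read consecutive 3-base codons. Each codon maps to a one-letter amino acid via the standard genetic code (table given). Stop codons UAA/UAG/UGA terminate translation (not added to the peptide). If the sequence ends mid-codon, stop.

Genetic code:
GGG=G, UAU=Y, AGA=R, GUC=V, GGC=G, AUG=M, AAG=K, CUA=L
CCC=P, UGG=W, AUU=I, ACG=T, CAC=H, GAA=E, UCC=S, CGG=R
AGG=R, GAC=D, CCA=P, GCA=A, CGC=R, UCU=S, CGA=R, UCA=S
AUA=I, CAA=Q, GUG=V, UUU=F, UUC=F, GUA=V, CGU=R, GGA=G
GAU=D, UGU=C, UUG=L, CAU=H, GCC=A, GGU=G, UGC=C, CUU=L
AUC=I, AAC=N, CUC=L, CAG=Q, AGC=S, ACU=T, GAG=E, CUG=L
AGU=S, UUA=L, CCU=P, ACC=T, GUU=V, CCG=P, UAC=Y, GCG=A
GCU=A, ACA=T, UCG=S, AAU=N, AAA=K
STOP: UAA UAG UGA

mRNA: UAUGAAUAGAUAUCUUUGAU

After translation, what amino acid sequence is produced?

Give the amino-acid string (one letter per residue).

Answer: MNRYL

Derivation:
start AUG at pos 1
pos 1: AUG -> M; peptide=M
pos 4: AAU -> N; peptide=MN
pos 7: AGA -> R; peptide=MNR
pos 10: UAU -> Y; peptide=MNRY
pos 13: CUU -> L; peptide=MNRYL
pos 16: UGA -> STOP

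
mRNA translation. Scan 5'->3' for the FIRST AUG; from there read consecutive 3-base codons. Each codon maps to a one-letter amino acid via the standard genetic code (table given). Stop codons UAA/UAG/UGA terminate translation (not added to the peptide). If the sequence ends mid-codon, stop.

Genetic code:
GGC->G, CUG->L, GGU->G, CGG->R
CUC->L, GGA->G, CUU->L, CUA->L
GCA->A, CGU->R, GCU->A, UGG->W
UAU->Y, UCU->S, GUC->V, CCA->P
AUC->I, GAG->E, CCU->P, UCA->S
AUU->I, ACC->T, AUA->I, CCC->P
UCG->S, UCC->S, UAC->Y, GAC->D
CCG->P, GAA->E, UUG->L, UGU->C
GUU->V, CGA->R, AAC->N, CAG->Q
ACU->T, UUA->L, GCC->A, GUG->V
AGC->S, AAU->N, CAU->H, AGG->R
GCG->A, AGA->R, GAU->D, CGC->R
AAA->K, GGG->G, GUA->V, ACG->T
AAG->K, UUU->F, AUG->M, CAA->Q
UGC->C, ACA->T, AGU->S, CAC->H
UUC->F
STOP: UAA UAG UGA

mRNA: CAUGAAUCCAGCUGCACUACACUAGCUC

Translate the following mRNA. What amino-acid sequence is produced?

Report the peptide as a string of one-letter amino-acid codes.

start AUG at pos 1
pos 1: AUG -> M; peptide=M
pos 4: AAU -> N; peptide=MN
pos 7: CCA -> P; peptide=MNP
pos 10: GCU -> A; peptide=MNPA
pos 13: GCA -> A; peptide=MNPAA
pos 16: CUA -> L; peptide=MNPAAL
pos 19: CAC -> H; peptide=MNPAALH
pos 22: UAG -> STOP

Answer: MNPAALH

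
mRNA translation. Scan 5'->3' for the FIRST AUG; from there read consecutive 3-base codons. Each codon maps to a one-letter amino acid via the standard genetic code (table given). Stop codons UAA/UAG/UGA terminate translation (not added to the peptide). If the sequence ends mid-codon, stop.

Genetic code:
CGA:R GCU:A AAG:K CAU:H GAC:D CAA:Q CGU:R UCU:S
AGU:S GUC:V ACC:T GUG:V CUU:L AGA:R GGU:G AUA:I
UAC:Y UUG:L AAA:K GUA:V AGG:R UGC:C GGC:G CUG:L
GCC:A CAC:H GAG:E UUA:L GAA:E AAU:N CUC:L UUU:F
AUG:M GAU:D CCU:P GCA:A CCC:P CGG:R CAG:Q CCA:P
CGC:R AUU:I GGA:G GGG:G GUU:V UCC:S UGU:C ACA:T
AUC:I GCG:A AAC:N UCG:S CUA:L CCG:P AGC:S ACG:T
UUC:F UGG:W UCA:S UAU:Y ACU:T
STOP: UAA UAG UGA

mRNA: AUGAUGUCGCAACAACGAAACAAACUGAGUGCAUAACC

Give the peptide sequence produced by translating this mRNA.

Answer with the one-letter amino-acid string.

start AUG at pos 0
pos 0: AUG -> M; peptide=M
pos 3: AUG -> M; peptide=MM
pos 6: UCG -> S; peptide=MMS
pos 9: CAA -> Q; peptide=MMSQ
pos 12: CAA -> Q; peptide=MMSQQ
pos 15: CGA -> R; peptide=MMSQQR
pos 18: AAC -> N; peptide=MMSQQRN
pos 21: AAA -> K; peptide=MMSQQRNK
pos 24: CUG -> L; peptide=MMSQQRNKL
pos 27: AGU -> S; peptide=MMSQQRNKLS
pos 30: GCA -> A; peptide=MMSQQRNKLSA
pos 33: UAA -> STOP

Answer: MMSQQRNKLSA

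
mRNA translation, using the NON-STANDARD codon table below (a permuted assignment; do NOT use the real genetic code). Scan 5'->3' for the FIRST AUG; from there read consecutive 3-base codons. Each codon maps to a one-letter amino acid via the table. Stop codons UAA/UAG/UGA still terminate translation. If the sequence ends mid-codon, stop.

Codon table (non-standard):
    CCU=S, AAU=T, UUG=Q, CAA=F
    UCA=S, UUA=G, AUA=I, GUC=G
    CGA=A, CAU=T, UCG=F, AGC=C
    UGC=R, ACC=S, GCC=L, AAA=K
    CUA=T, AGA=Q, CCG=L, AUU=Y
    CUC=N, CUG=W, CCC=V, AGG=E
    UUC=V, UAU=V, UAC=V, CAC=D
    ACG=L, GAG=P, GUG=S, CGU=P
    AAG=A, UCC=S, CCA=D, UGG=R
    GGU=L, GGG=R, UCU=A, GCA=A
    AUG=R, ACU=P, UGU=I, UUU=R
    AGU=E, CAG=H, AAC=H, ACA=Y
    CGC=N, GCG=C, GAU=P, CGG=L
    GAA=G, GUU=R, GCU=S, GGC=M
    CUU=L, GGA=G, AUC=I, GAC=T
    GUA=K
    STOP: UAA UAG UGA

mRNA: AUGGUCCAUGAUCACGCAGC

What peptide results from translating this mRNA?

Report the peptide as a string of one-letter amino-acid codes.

Answer: RGTPDA

Derivation:
start AUG at pos 0
pos 0: AUG -> R; peptide=R
pos 3: GUC -> G; peptide=RG
pos 6: CAU -> T; peptide=RGT
pos 9: GAU -> P; peptide=RGTP
pos 12: CAC -> D; peptide=RGTPD
pos 15: GCA -> A; peptide=RGTPDA
pos 18: only 2 nt remain (<3), stop (end of mRNA)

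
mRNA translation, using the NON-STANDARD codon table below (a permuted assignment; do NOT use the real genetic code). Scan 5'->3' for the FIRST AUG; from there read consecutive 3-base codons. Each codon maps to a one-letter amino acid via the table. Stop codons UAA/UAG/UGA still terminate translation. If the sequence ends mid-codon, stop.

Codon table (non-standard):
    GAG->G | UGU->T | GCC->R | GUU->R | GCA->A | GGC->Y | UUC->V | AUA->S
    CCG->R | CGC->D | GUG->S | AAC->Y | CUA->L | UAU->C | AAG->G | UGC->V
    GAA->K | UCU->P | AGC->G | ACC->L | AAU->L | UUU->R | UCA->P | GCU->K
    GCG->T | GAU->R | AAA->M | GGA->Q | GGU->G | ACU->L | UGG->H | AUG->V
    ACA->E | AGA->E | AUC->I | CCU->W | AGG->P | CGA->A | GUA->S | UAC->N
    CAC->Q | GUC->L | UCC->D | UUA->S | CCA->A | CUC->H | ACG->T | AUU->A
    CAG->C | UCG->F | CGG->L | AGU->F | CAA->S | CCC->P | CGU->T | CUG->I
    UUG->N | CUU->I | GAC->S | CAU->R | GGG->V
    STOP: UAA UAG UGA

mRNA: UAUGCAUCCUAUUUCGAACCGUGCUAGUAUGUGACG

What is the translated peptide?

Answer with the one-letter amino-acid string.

Answer: VRWAFYTKFV

Derivation:
start AUG at pos 1
pos 1: AUG -> V; peptide=V
pos 4: CAU -> R; peptide=VR
pos 7: CCU -> W; peptide=VRW
pos 10: AUU -> A; peptide=VRWA
pos 13: UCG -> F; peptide=VRWAF
pos 16: AAC -> Y; peptide=VRWAFY
pos 19: CGU -> T; peptide=VRWAFYT
pos 22: GCU -> K; peptide=VRWAFYTK
pos 25: AGU -> F; peptide=VRWAFYTKF
pos 28: AUG -> V; peptide=VRWAFYTKFV
pos 31: UGA -> STOP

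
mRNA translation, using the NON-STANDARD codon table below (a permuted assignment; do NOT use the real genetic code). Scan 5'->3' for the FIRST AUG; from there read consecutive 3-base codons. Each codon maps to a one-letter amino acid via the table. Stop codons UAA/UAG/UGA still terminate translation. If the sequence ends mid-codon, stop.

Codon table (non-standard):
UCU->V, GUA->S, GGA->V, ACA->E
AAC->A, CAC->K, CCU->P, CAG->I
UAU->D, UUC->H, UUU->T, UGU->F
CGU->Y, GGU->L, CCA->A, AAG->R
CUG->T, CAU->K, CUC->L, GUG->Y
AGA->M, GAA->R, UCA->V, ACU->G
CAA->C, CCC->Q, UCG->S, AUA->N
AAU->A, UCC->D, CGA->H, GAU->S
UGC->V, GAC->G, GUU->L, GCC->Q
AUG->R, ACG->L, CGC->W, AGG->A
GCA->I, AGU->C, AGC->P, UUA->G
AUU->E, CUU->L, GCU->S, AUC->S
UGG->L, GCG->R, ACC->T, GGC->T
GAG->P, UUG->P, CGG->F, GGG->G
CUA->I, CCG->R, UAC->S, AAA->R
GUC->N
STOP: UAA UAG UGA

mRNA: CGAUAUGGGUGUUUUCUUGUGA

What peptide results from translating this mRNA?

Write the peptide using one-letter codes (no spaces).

start AUG at pos 4
pos 4: AUG -> R; peptide=R
pos 7: GGU -> L; peptide=RL
pos 10: GUU -> L; peptide=RLL
pos 13: UUC -> H; peptide=RLLH
pos 16: UUG -> P; peptide=RLLHP
pos 19: UGA -> STOP

Answer: RLLHP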